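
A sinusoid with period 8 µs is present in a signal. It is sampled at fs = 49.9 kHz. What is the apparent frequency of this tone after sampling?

T = 8 µs → f = 1/T = 125 kHz.
125 kHz mod fs = 25.2 kHz.
25.2 kHz > fs/2 = 24.95 kHz, folds to fs − 25.2 kHz = 24.7 kHz.

24.7 kHz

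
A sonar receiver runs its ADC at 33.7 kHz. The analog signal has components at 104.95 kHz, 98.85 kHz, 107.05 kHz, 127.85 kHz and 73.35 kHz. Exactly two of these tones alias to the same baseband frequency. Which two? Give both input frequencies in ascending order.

73.35 kHz, 107.05 kHz

fs/2 = 16.85 kHz.
104.95 kHz mod fs = 3.85 kHz.
3.85 kHz ≤ fs/2 = 16.85 kHz, appears at 3.85 kHz.
98.85 kHz mod fs = 31.45 kHz.
31.45 kHz > fs/2 = 16.85 kHz, folds to fs − 31.45 kHz = 2.25 kHz.
107.05 kHz mod fs = 5.95 kHz.
5.95 kHz ≤ fs/2 = 16.85 kHz, appears at 5.95 kHz.
127.85 kHz mod fs = 26.75 kHz.
26.75 kHz > fs/2 = 16.85 kHz, folds to fs − 26.75 kHz = 6.95 kHz.
73.35 kHz mod fs = 5.95 kHz.
5.95 kHz ≤ fs/2 = 16.85 kHz, appears at 5.95 kHz.
73.35 kHz and 107.05 kHz both map to 5.95 kHz.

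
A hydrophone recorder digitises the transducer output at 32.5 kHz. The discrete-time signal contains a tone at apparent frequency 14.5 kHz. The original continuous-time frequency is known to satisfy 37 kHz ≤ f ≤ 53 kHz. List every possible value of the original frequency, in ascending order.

Frequencies that alias to 14.5 kHz are k·fs ± 14.5 kHz for integer k ≥ 0.
k=0: 14.5 kHz.
k=1: 18 kHz, 47 kHz.
k=2: 50.5 kHz, 79.5 kHz.
k=3: 83 kHz, 112 kHz.
Within [37 kHz, 53 kHz]: 47 kHz, 50.5 kHz.

47 kHz, 50.5 kHz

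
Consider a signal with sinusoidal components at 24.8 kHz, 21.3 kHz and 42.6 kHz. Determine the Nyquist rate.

85.2 kHz

Highest-frequency component: 42.6 kHz.
Nyquist rate = 2 × 42.6 kHz = 85.2 kHz.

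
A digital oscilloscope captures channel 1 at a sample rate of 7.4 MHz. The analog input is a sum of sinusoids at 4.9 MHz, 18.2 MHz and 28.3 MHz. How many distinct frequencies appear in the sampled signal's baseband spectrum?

3

fs/2 = 3.7 MHz.
4.9 MHz > fs/2 = 3.7 MHz, folds to fs − 4.9 MHz = 2.5 MHz.
18.2 MHz mod fs = 3.4 MHz.
3.4 MHz ≤ fs/2 = 3.7 MHz, appears at 3.4 MHz.
28.3 MHz mod fs = 6.1 MHz.
6.1 MHz > fs/2 = 3.7 MHz, folds to fs − 6.1 MHz = 1.3 MHz.
Distinct values: {1.3 MHz, 2.5 MHz, 3.4 MHz} → 3.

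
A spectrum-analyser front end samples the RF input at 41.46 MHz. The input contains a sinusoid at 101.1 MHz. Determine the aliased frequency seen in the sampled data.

18.18 MHz

101.1 MHz mod fs = 18.18 MHz.
18.18 MHz ≤ fs/2 = 20.73 MHz, appears at 18.18 MHz.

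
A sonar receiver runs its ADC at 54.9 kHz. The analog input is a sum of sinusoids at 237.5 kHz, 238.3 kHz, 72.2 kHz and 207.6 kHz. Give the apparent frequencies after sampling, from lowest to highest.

fs/2 = 27.45 kHz.
237.5 kHz mod fs = 17.9 kHz.
17.9 kHz ≤ fs/2 = 27.45 kHz, appears at 17.9 kHz.
238.3 kHz mod fs = 18.7 kHz.
18.7 kHz ≤ fs/2 = 27.45 kHz, appears at 18.7 kHz.
72.2 kHz mod fs = 17.3 kHz.
17.3 kHz ≤ fs/2 = 27.45 kHz, appears at 17.3 kHz.
207.6 kHz mod fs = 42.9 kHz.
42.9 kHz > fs/2 = 27.45 kHz, folds to fs − 42.9 kHz = 12 kHz.
Distinct values: {12 kHz, 17.3 kHz, 17.9 kHz, 18.7 kHz}.

12 kHz, 17.3 kHz, 17.9 kHz, 18.7 kHz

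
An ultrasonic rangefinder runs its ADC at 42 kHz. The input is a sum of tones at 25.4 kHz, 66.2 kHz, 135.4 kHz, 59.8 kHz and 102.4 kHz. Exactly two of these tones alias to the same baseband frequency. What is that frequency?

fs/2 = 21 kHz.
25.4 kHz > fs/2 = 21 kHz, folds to fs − 25.4 kHz = 16.6 kHz.
66.2 kHz mod fs = 24.2 kHz.
24.2 kHz > fs/2 = 21 kHz, folds to fs − 24.2 kHz = 17.8 kHz.
135.4 kHz mod fs = 9.4 kHz.
9.4 kHz ≤ fs/2 = 21 kHz, appears at 9.4 kHz.
59.8 kHz mod fs = 17.8 kHz.
17.8 kHz ≤ fs/2 = 21 kHz, appears at 17.8 kHz.
102.4 kHz mod fs = 18.4 kHz.
18.4 kHz ≤ fs/2 = 21 kHz, appears at 18.4 kHz.
59.8 kHz and 66.2 kHz both map to 17.8 kHz.

17.8 kHz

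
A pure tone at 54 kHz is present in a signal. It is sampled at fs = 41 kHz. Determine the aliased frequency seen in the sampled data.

54 kHz mod fs = 13 kHz.
13 kHz ≤ fs/2 = 20.5 kHz, appears at 13 kHz.

13 kHz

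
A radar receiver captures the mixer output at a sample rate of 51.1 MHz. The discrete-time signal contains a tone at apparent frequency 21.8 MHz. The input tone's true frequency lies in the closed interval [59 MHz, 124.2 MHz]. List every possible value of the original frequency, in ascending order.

Frequencies that alias to 21.8 MHz are k·fs ± 21.8 MHz for integer k ≥ 0.
k=0: 21.8 MHz.
k=1: 29.3 MHz, 72.9 MHz.
k=2: 80.4 MHz, 124 MHz.
k=3: 131.5 MHz, 175.1 MHz.
Within [59 MHz, 124.2 MHz]: 72.9 MHz, 80.4 MHz, 124 MHz.

72.9 MHz, 80.4 MHz, 124 MHz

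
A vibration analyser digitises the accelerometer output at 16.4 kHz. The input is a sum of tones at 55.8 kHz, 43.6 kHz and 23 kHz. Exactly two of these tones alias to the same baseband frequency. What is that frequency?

fs/2 = 8.2 kHz.
55.8 kHz mod fs = 6.6 kHz.
6.6 kHz ≤ fs/2 = 8.2 kHz, appears at 6.6 kHz.
43.6 kHz mod fs = 10.8 kHz.
10.8 kHz > fs/2 = 8.2 kHz, folds to fs − 10.8 kHz = 5.6 kHz.
23 kHz mod fs = 6.6 kHz.
6.6 kHz ≤ fs/2 = 8.2 kHz, appears at 6.6 kHz.
23 kHz and 55.8 kHz both map to 6.6 kHz.

6.6 kHz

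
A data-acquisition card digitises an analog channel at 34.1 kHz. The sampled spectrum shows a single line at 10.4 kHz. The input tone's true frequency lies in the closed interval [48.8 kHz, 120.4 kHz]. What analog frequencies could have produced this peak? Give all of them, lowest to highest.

Frequencies that alias to 10.4 kHz are k·fs ± 10.4 kHz for integer k ≥ 0.
k=0: 10.4 kHz.
k=1: 23.7 kHz, 44.5 kHz.
k=2: 57.8 kHz, 78.6 kHz.
k=3: 91.9 kHz, 112.7 kHz.
k=4: 126 kHz, 146.8 kHz.
Within [48.8 kHz, 120.4 kHz]: 57.8 kHz, 78.6 kHz, 91.9 kHz, 112.7 kHz.

57.8 kHz, 78.6 kHz, 91.9 kHz, 112.7 kHz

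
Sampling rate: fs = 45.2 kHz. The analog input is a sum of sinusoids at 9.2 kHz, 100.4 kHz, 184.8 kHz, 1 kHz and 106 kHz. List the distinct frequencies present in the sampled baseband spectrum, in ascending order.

fs/2 = 22.6 kHz.
9.2 kHz ≤ fs/2 = 22.6 kHz, passes unchanged.
100.4 kHz mod fs = 10 kHz.
10 kHz ≤ fs/2 = 22.6 kHz, appears at 10 kHz.
184.8 kHz mod fs = 4 kHz.
4 kHz ≤ fs/2 = 22.6 kHz, appears at 4 kHz.
1 kHz ≤ fs/2 = 22.6 kHz, passes unchanged.
106 kHz mod fs = 15.6 kHz.
15.6 kHz ≤ fs/2 = 22.6 kHz, appears at 15.6 kHz.
Distinct values: {1 kHz, 4 kHz, 9.2 kHz, 10 kHz, 15.6 kHz}.

1 kHz, 4 kHz, 9.2 kHz, 10 kHz, 15.6 kHz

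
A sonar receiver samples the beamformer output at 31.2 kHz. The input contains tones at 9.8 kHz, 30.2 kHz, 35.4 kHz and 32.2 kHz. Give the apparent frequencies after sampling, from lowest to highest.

fs/2 = 15.6 kHz.
9.8 kHz ≤ fs/2 = 15.6 kHz, passes unchanged.
30.2 kHz > fs/2 = 15.6 kHz, folds to fs − 30.2 kHz = 1 kHz.
35.4 kHz mod fs = 4.2 kHz.
4.2 kHz ≤ fs/2 = 15.6 kHz, appears at 4.2 kHz.
32.2 kHz mod fs = 1 kHz.
1 kHz ≤ fs/2 = 15.6 kHz, appears at 1 kHz.
Distinct values: {1 kHz, 4.2 kHz, 9.8 kHz}.

1 kHz, 4.2 kHz, 9.8 kHz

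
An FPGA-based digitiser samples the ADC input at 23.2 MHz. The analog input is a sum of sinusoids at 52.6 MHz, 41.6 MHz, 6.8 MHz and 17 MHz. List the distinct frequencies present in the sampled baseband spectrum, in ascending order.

fs/2 = 11.6 MHz.
52.6 MHz mod fs = 6.2 MHz.
6.2 MHz ≤ fs/2 = 11.6 MHz, appears at 6.2 MHz.
41.6 MHz mod fs = 18.4 MHz.
18.4 MHz > fs/2 = 11.6 MHz, folds to fs − 18.4 MHz = 4.8 MHz.
6.8 MHz ≤ fs/2 = 11.6 MHz, passes unchanged.
17 MHz > fs/2 = 11.6 MHz, folds to fs − 17 MHz = 6.2 MHz.
Distinct values: {4.8 MHz, 6.2 MHz, 6.8 MHz}.

4.8 MHz, 6.2 MHz, 6.8 MHz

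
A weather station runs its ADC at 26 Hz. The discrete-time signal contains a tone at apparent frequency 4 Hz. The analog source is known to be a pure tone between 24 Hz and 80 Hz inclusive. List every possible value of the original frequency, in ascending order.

Frequencies that alias to 4 Hz are k·fs ± 4 Hz for integer k ≥ 0.
k=0: 4 Hz.
k=1: 22 Hz, 30 Hz.
k=2: 48 Hz, 56 Hz.
k=3: 74 Hz, 82 Hz.
k=4: 100 Hz, 108 Hz.
Within [24 Hz, 80 Hz]: 30 Hz, 48 Hz, 56 Hz, 74 Hz.

30 Hz, 48 Hz, 56 Hz, 74 Hz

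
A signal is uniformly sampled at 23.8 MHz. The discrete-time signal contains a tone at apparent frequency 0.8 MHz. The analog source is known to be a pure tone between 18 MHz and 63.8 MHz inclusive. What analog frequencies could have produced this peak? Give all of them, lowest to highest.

23 MHz, 24.6 MHz, 46.8 MHz, 48.4 MHz

Frequencies that alias to 0.8 MHz are k·fs ± 0.8 MHz for integer k ≥ 0.
k=0: 0.8 MHz.
k=1: 23 MHz, 24.6 MHz.
k=2: 46.8 MHz, 48.4 MHz.
k=3: 70.6 MHz, 72.2 MHz.
Within [18 MHz, 63.8 MHz]: 23 MHz, 24.6 MHz, 46.8 MHz, 48.4 MHz.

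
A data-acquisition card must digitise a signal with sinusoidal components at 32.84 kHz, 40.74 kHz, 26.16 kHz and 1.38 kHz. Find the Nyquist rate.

Highest-frequency component: 40.74 kHz.
Nyquist rate = 2 × 40.74 kHz = 81.48 kHz.

81.48 kHz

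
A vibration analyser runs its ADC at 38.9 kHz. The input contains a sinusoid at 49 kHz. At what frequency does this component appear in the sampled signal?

10.1 kHz

49 kHz mod fs = 10.1 kHz.
10.1 kHz ≤ fs/2 = 19.45 kHz, appears at 10.1 kHz.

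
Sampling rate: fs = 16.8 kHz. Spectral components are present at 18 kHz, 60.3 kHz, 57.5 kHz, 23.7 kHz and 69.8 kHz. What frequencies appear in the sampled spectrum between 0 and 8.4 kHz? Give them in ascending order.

fs/2 = 8.4 kHz.
18 kHz mod fs = 1.2 kHz.
1.2 kHz ≤ fs/2 = 8.4 kHz, appears at 1.2 kHz.
60.3 kHz mod fs = 9.9 kHz.
9.9 kHz > fs/2 = 8.4 kHz, folds to fs − 9.9 kHz = 6.9 kHz.
57.5 kHz mod fs = 7.1 kHz.
7.1 kHz ≤ fs/2 = 8.4 kHz, appears at 7.1 kHz.
23.7 kHz mod fs = 6.9 kHz.
6.9 kHz ≤ fs/2 = 8.4 kHz, appears at 6.9 kHz.
69.8 kHz mod fs = 2.6 kHz.
2.6 kHz ≤ fs/2 = 8.4 kHz, appears at 2.6 kHz.
Distinct values: {1.2 kHz, 2.6 kHz, 6.9 kHz, 7.1 kHz}.

1.2 kHz, 2.6 kHz, 6.9 kHz, 7.1 kHz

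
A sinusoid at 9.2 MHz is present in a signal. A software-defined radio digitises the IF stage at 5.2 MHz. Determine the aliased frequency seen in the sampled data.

9.2 MHz mod fs = 4 MHz.
4 MHz > fs/2 = 2.6 MHz, folds to fs − 4 MHz = 1.2 MHz.

1.2 MHz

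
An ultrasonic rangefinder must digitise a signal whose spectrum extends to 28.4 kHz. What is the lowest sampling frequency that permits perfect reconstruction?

Nyquist rate = 2 × 28.4 kHz = 56.8 kHz.

56.8 kHz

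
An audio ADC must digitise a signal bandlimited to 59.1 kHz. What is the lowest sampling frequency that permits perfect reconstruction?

118.2 kHz

Nyquist rate = 2 × 59.1 kHz = 118.2 kHz.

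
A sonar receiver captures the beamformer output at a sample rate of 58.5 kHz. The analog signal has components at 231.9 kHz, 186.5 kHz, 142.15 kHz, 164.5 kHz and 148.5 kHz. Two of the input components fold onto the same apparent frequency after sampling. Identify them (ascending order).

fs/2 = 29.25 kHz.
231.9 kHz mod fs = 56.4 kHz.
56.4 kHz > fs/2 = 29.25 kHz, folds to fs − 56.4 kHz = 2.1 kHz.
186.5 kHz mod fs = 11 kHz.
11 kHz ≤ fs/2 = 29.25 kHz, appears at 11 kHz.
142.15 kHz mod fs = 25.15 kHz.
25.15 kHz ≤ fs/2 = 29.25 kHz, appears at 25.15 kHz.
164.5 kHz mod fs = 47.5 kHz.
47.5 kHz > fs/2 = 29.25 kHz, folds to fs − 47.5 kHz = 11 kHz.
148.5 kHz mod fs = 31.5 kHz.
31.5 kHz > fs/2 = 29.25 kHz, folds to fs − 31.5 kHz = 27 kHz.
164.5 kHz and 186.5 kHz both map to 11 kHz.

164.5 kHz, 186.5 kHz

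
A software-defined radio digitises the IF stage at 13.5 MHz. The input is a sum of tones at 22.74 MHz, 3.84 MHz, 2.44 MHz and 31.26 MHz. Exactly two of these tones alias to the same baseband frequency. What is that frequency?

fs/2 = 6.75 MHz.
22.74 MHz mod fs = 9.24 MHz.
9.24 MHz > fs/2 = 6.75 MHz, folds to fs − 9.24 MHz = 4.26 MHz.
3.84 MHz ≤ fs/2 = 6.75 MHz, passes unchanged.
2.44 MHz ≤ fs/2 = 6.75 MHz, passes unchanged.
31.26 MHz mod fs = 4.26 MHz.
4.26 MHz ≤ fs/2 = 6.75 MHz, appears at 4.26 MHz.
22.74 MHz and 31.26 MHz both map to 4.26 MHz.

4.26 MHz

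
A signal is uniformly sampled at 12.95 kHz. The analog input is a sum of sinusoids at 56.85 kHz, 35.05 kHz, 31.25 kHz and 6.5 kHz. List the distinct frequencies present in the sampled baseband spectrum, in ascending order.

fs/2 = 6.475 kHz.
56.85 kHz mod fs = 5.05 kHz.
5.05 kHz ≤ fs/2 = 6.475 kHz, appears at 5.05 kHz.
35.05 kHz mod fs = 9.15 kHz.
9.15 kHz > fs/2 = 6.475 kHz, folds to fs − 9.15 kHz = 3.8 kHz.
31.25 kHz mod fs = 5.35 kHz.
5.35 kHz ≤ fs/2 = 6.475 kHz, appears at 5.35 kHz.
6.5 kHz > fs/2 = 6.475 kHz, folds to fs − 6.5 kHz = 6.45 kHz.
Distinct values: {3.8 kHz, 5.05 kHz, 5.35 kHz, 6.45 kHz}.

3.8 kHz, 5.05 kHz, 5.35 kHz, 6.45 kHz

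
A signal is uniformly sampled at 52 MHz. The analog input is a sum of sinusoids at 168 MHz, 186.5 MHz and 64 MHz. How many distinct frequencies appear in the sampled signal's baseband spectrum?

fs/2 = 26 MHz.
168 MHz mod fs = 12 MHz.
12 MHz ≤ fs/2 = 26 MHz, appears at 12 MHz.
186.5 MHz mod fs = 30.5 MHz.
30.5 MHz > fs/2 = 26 MHz, folds to fs − 30.5 MHz = 21.5 MHz.
64 MHz mod fs = 12 MHz.
12 MHz ≤ fs/2 = 26 MHz, appears at 12 MHz.
Distinct values: {12 MHz, 21.5 MHz} → 2.

2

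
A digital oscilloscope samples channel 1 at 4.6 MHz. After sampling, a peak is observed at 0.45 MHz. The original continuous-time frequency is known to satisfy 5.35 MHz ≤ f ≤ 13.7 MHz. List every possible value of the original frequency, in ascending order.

Frequencies that alias to 0.45 MHz are k·fs ± 0.45 MHz for integer k ≥ 0.
k=0: 0.45 MHz.
k=1: 4.15 MHz, 5.05 MHz.
k=2: 8.75 MHz, 9.65 MHz.
k=3: 13.35 MHz, 14.25 MHz.
k=4: 17.95 MHz, 18.85 MHz.
Within [5.35 MHz, 13.7 MHz]: 8.75 MHz, 9.65 MHz, 13.35 MHz.

8.75 MHz, 9.65 MHz, 13.35 MHz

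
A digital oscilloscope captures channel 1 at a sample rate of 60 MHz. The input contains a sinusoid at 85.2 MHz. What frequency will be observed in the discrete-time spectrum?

85.2 MHz mod fs = 25.2 MHz.
25.2 MHz ≤ fs/2 = 30 MHz, appears at 25.2 MHz.

25.2 MHz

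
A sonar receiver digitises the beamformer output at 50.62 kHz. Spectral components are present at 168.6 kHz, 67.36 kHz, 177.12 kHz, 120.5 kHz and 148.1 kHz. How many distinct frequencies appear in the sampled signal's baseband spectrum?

fs/2 = 25.31 kHz.
168.6 kHz mod fs = 16.74 kHz.
16.74 kHz ≤ fs/2 = 25.31 kHz, appears at 16.74 kHz.
67.36 kHz mod fs = 16.74 kHz.
16.74 kHz ≤ fs/2 = 25.31 kHz, appears at 16.74 kHz.
177.12 kHz mod fs = 25.26 kHz.
25.26 kHz ≤ fs/2 = 25.31 kHz, appears at 25.26 kHz.
120.5 kHz mod fs = 19.26 kHz.
19.26 kHz ≤ fs/2 = 25.31 kHz, appears at 19.26 kHz.
148.1 kHz mod fs = 46.86 kHz.
46.86 kHz > fs/2 = 25.31 kHz, folds to fs − 46.86 kHz = 3.76 kHz.
Distinct values: {3.76 kHz, 16.74 kHz, 19.26 kHz, 25.26 kHz} → 4.

4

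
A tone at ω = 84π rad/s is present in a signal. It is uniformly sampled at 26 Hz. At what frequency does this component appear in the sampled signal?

ω = 84π rad/s → f = ω/(2π) = 42 Hz.
42 Hz mod fs = 16 Hz.
16 Hz > fs/2 = 13 Hz, folds to fs − 16 Hz = 10 Hz.

10 Hz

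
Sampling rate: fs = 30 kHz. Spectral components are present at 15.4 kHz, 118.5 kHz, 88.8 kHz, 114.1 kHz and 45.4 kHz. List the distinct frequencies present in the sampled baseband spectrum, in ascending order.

1.2 kHz, 1.5 kHz, 5.9 kHz, 14.6 kHz

fs/2 = 15 kHz.
15.4 kHz > fs/2 = 15 kHz, folds to fs − 15.4 kHz = 14.6 kHz.
118.5 kHz mod fs = 28.5 kHz.
28.5 kHz > fs/2 = 15 kHz, folds to fs − 28.5 kHz = 1.5 kHz.
88.8 kHz mod fs = 28.8 kHz.
28.8 kHz > fs/2 = 15 kHz, folds to fs − 28.8 kHz = 1.2 kHz.
114.1 kHz mod fs = 24.1 kHz.
24.1 kHz > fs/2 = 15 kHz, folds to fs − 24.1 kHz = 5.9 kHz.
45.4 kHz mod fs = 15.4 kHz.
15.4 kHz > fs/2 = 15 kHz, folds to fs − 15.4 kHz = 14.6 kHz.
Distinct values: {1.2 kHz, 1.5 kHz, 5.9 kHz, 14.6 kHz}.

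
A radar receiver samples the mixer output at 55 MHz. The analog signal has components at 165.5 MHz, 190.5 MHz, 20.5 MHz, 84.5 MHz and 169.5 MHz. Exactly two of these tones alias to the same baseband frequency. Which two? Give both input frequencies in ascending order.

84.5 MHz, 190.5 MHz

fs/2 = 27.5 MHz.
165.5 MHz mod fs = 0.5 MHz.
0.5 MHz ≤ fs/2 = 27.5 MHz, appears at 0.5 MHz.
190.5 MHz mod fs = 25.5 MHz.
25.5 MHz ≤ fs/2 = 27.5 MHz, appears at 25.5 MHz.
20.5 MHz ≤ fs/2 = 27.5 MHz, passes unchanged.
84.5 MHz mod fs = 29.5 MHz.
29.5 MHz > fs/2 = 27.5 MHz, folds to fs − 29.5 MHz = 25.5 MHz.
169.5 MHz mod fs = 4.5 MHz.
4.5 MHz ≤ fs/2 = 27.5 MHz, appears at 4.5 MHz.
84.5 MHz and 190.5 MHz both map to 25.5 MHz.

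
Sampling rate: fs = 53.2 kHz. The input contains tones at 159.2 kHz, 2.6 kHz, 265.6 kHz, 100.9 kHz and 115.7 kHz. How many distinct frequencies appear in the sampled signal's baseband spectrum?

4

fs/2 = 26.6 kHz.
159.2 kHz mod fs = 52.8 kHz.
52.8 kHz > fs/2 = 26.6 kHz, folds to fs − 52.8 kHz = 0.4 kHz.
2.6 kHz ≤ fs/2 = 26.6 kHz, passes unchanged.
265.6 kHz mod fs = 52.8 kHz.
52.8 kHz > fs/2 = 26.6 kHz, folds to fs − 52.8 kHz = 0.4 kHz.
100.9 kHz mod fs = 47.7 kHz.
47.7 kHz > fs/2 = 26.6 kHz, folds to fs − 47.7 kHz = 5.5 kHz.
115.7 kHz mod fs = 9.3 kHz.
9.3 kHz ≤ fs/2 = 26.6 kHz, appears at 9.3 kHz.
Distinct values: {0.4 kHz, 2.6 kHz, 5.5 kHz, 9.3 kHz} → 4.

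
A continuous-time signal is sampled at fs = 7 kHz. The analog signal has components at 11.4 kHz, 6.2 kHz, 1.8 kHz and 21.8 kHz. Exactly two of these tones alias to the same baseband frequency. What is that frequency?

0.8 kHz

fs/2 = 3.5 kHz.
11.4 kHz mod fs = 4.4 kHz.
4.4 kHz > fs/2 = 3.5 kHz, folds to fs − 4.4 kHz = 2.6 kHz.
6.2 kHz > fs/2 = 3.5 kHz, folds to fs − 6.2 kHz = 0.8 kHz.
1.8 kHz ≤ fs/2 = 3.5 kHz, passes unchanged.
21.8 kHz mod fs = 0.8 kHz.
0.8 kHz ≤ fs/2 = 3.5 kHz, appears at 0.8 kHz.
6.2 kHz and 21.8 kHz both map to 0.8 kHz.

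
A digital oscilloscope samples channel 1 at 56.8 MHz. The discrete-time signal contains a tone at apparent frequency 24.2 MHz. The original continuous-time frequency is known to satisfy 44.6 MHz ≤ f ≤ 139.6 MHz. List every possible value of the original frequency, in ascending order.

Frequencies that alias to 24.2 MHz are k·fs ± 24.2 MHz for integer k ≥ 0.
k=0: 24.2 MHz.
k=1: 32.6 MHz, 81 MHz.
k=2: 89.4 MHz, 137.8 MHz.
k=3: 146.2 MHz, 194.6 MHz.
Within [44.6 MHz, 139.6 MHz]: 81 MHz, 89.4 MHz, 137.8 MHz.

81 MHz, 89.4 MHz, 137.8 MHz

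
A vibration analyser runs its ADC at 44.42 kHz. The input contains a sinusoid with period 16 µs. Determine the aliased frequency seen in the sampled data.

18.08 kHz

T = 16 µs → f = 1/T = 62.5 kHz.
62.5 kHz mod fs = 18.08 kHz.
18.08 kHz ≤ fs/2 = 22.21 kHz, appears at 18.08 kHz.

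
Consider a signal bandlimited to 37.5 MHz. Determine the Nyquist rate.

75 MHz

Nyquist rate = 2 × 37.5 MHz = 75 MHz.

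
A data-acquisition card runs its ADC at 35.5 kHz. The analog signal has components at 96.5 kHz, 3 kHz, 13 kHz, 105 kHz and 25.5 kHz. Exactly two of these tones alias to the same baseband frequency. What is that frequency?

fs/2 = 17.75 kHz.
96.5 kHz mod fs = 25.5 kHz.
25.5 kHz > fs/2 = 17.75 kHz, folds to fs − 25.5 kHz = 10 kHz.
3 kHz ≤ fs/2 = 17.75 kHz, passes unchanged.
13 kHz ≤ fs/2 = 17.75 kHz, passes unchanged.
105 kHz mod fs = 34 kHz.
34 kHz > fs/2 = 17.75 kHz, folds to fs − 34 kHz = 1.5 kHz.
25.5 kHz > fs/2 = 17.75 kHz, folds to fs − 25.5 kHz = 10 kHz.
25.5 kHz and 96.5 kHz both map to 10 kHz.

10 kHz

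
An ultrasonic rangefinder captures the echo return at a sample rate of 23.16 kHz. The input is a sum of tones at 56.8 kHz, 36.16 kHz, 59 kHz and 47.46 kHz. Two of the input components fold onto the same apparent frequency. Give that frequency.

10.48 kHz

fs/2 = 11.58 kHz.
56.8 kHz mod fs = 10.48 kHz.
10.48 kHz ≤ fs/2 = 11.58 kHz, appears at 10.48 kHz.
36.16 kHz mod fs = 13 kHz.
13 kHz > fs/2 = 11.58 kHz, folds to fs − 13 kHz = 10.16 kHz.
59 kHz mod fs = 12.68 kHz.
12.68 kHz > fs/2 = 11.58 kHz, folds to fs − 12.68 kHz = 10.48 kHz.
47.46 kHz mod fs = 1.14 kHz.
1.14 kHz ≤ fs/2 = 11.58 kHz, appears at 1.14 kHz.
56.8 kHz and 59 kHz both map to 10.48 kHz.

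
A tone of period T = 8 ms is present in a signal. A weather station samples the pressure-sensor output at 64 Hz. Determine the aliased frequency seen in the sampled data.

T = 8 ms → f = 1/T = 125 Hz.
125 Hz mod fs = 61 Hz.
61 Hz > fs/2 = 32 Hz, folds to fs − 61 Hz = 3 Hz.

3 Hz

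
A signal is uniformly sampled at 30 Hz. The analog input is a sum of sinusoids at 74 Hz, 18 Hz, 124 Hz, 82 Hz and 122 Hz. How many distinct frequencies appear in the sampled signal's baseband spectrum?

fs/2 = 15 Hz.
74 Hz mod fs = 14 Hz.
14 Hz ≤ fs/2 = 15 Hz, appears at 14 Hz.
18 Hz > fs/2 = 15 Hz, folds to fs − 18 Hz = 12 Hz.
124 Hz mod fs = 4 Hz.
4 Hz ≤ fs/2 = 15 Hz, appears at 4 Hz.
82 Hz mod fs = 22 Hz.
22 Hz > fs/2 = 15 Hz, folds to fs − 22 Hz = 8 Hz.
122 Hz mod fs = 2 Hz.
2 Hz ≤ fs/2 = 15 Hz, appears at 2 Hz.
Distinct values: {2 Hz, 4 Hz, 8 Hz, 12 Hz, 14 Hz} → 5.

5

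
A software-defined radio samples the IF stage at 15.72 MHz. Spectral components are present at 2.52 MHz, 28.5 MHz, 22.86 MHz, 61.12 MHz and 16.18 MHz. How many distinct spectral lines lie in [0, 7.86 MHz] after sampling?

fs/2 = 7.86 MHz.
2.52 MHz ≤ fs/2 = 7.86 MHz, passes unchanged.
28.5 MHz mod fs = 12.78 MHz.
12.78 MHz > fs/2 = 7.86 MHz, folds to fs − 12.78 MHz = 2.94 MHz.
22.86 MHz mod fs = 7.14 MHz.
7.14 MHz ≤ fs/2 = 7.86 MHz, appears at 7.14 MHz.
61.12 MHz mod fs = 13.96 MHz.
13.96 MHz > fs/2 = 7.86 MHz, folds to fs − 13.96 MHz = 1.76 MHz.
16.18 MHz mod fs = 0.46 MHz.
0.46 MHz ≤ fs/2 = 7.86 MHz, appears at 0.46 MHz.
Distinct values: {0.46 MHz, 1.76 MHz, 2.52 MHz, 2.94 MHz, 7.14 MHz} → 5.

5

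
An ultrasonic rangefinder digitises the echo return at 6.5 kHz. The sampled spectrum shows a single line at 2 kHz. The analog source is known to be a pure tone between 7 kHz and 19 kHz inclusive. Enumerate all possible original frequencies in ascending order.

8.5 kHz, 11 kHz, 15 kHz, 17.5 kHz

Frequencies that alias to 2 kHz are k·fs ± 2 kHz for integer k ≥ 0.
k=0: 2 kHz.
k=1: 4.5 kHz, 8.5 kHz.
k=2: 11 kHz, 15 kHz.
k=3: 17.5 kHz, 21.5 kHz.
k=4: 24 kHz, 28 kHz.
Within [7 kHz, 19 kHz]: 8.5 kHz, 11 kHz, 15 kHz, 17.5 kHz.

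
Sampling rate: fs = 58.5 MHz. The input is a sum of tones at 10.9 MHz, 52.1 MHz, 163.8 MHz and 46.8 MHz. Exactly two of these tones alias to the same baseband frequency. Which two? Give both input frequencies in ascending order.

46.8 MHz, 163.8 MHz

fs/2 = 29.25 MHz.
10.9 MHz ≤ fs/2 = 29.25 MHz, passes unchanged.
52.1 MHz > fs/2 = 29.25 MHz, folds to fs − 52.1 MHz = 6.4 MHz.
163.8 MHz mod fs = 46.8 MHz.
46.8 MHz > fs/2 = 29.25 MHz, folds to fs − 46.8 MHz = 11.7 MHz.
46.8 MHz > fs/2 = 29.25 MHz, folds to fs − 46.8 MHz = 11.7 MHz.
46.8 MHz and 163.8 MHz both map to 11.7 MHz.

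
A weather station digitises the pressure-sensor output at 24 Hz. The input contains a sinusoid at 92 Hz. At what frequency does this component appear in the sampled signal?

92 Hz mod fs = 20 Hz.
20 Hz > fs/2 = 12 Hz, folds to fs − 20 Hz = 4 Hz.

4 Hz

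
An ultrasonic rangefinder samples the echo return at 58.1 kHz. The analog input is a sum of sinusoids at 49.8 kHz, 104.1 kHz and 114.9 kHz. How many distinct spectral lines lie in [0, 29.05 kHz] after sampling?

3

fs/2 = 29.05 kHz.
49.8 kHz > fs/2 = 29.05 kHz, folds to fs − 49.8 kHz = 8.3 kHz.
104.1 kHz mod fs = 46 kHz.
46 kHz > fs/2 = 29.05 kHz, folds to fs − 46 kHz = 12.1 kHz.
114.9 kHz mod fs = 56.8 kHz.
56.8 kHz > fs/2 = 29.05 kHz, folds to fs − 56.8 kHz = 1.3 kHz.
Distinct values: {1.3 kHz, 8.3 kHz, 12.1 kHz} → 3.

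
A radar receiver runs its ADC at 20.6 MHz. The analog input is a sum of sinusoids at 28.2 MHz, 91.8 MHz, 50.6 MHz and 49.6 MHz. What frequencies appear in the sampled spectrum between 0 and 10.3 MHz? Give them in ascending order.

fs/2 = 10.3 MHz.
28.2 MHz mod fs = 7.6 MHz.
7.6 MHz ≤ fs/2 = 10.3 MHz, appears at 7.6 MHz.
91.8 MHz mod fs = 9.4 MHz.
9.4 MHz ≤ fs/2 = 10.3 MHz, appears at 9.4 MHz.
50.6 MHz mod fs = 9.4 MHz.
9.4 MHz ≤ fs/2 = 10.3 MHz, appears at 9.4 MHz.
49.6 MHz mod fs = 8.4 MHz.
8.4 MHz ≤ fs/2 = 10.3 MHz, appears at 8.4 MHz.
Distinct values: {7.6 MHz, 8.4 MHz, 9.4 MHz}.

7.6 MHz, 8.4 MHz, 9.4 MHz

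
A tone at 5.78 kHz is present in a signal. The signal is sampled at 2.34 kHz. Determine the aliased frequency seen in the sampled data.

5.78 kHz mod fs = 1.1 kHz.
1.1 kHz ≤ fs/2 = 1.17 kHz, appears at 1.1 kHz.

1.1 kHz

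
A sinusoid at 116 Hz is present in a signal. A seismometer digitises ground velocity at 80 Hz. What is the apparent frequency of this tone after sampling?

36 Hz

116 Hz mod fs = 36 Hz.
36 Hz ≤ fs/2 = 40 Hz, appears at 36 Hz.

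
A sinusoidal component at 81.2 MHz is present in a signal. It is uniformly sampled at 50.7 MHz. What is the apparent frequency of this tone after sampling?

81.2 MHz mod fs = 30.5 MHz.
30.5 MHz > fs/2 = 25.35 MHz, folds to fs − 30.5 MHz = 20.2 MHz.

20.2 MHz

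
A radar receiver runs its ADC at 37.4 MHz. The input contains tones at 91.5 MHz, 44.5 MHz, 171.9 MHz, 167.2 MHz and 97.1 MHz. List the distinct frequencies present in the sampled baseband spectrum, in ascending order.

7.1 MHz, 15.1 MHz, 16.7 MHz, 17.6 MHz

fs/2 = 18.7 MHz.
91.5 MHz mod fs = 16.7 MHz.
16.7 MHz ≤ fs/2 = 18.7 MHz, appears at 16.7 MHz.
44.5 MHz mod fs = 7.1 MHz.
7.1 MHz ≤ fs/2 = 18.7 MHz, appears at 7.1 MHz.
171.9 MHz mod fs = 22.3 MHz.
22.3 MHz > fs/2 = 18.7 MHz, folds to fs − 22.3 MHz = 15.1 MHz.
167.2 MHz mod fs = 17.6 MHz.
17.6 MHz ≤ fs/2 = 18.7 MHz, appears at 17.6 MHz.
97.1 MHz mod fs = 22.3 MHz.
22.3 MHz > fs/2 = 18.7 MHz, folds to fs − 22.3 MHz = 15.1 MHz.
Distinct values: {7.1 MHz, 15.1 MHz, 16.7 MHz, 17.6 MHz}.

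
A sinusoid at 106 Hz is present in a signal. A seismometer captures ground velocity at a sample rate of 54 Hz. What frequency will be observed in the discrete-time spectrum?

106 Hz mod fs = 52 Hz.
52 Hz > fs/2 = 27 Hz, folds to fs − 52 Hz = 2 Hz.

2 Hz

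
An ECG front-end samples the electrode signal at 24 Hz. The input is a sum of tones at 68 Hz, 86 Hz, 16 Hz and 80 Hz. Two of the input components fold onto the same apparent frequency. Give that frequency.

fs/2 = 12 Hz.
68 Hz mod fs = 20 Hz.
20 Hz > fs/2 = 12 Hz, folds to fs − 20 Hz = 4 Hz.
86 Hz mod fs = 14 Hz.
14 Hz > fs/2 = 12 Hz, folds to fs − 14 Hz = 10 Hz.
16 Hz > fs/2 = 12 Hz, folds to fs − 16 Hz = 8 Hz.
80 Hz mod fs = 8 Hz.
8 Hz ≤ fs/2 = 12 Hz, appears at 8 Hz.
16 Hz and 80 Hz both map to 8 Hz.

8 Hz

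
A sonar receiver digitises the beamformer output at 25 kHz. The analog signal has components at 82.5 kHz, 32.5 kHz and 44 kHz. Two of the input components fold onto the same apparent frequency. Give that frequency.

7.5 kHz

fs/2 = 12.5 kHz.
82.5 kHz mod fs = 7.5 kHz.
7.5 kHz ≤ fs/2 = 12.5 kHz, appears at 7.5 kHz.
32.5 kHz mod fs = 7.5 kHz.
7.5 kHz ≤ fs/2 = 12.5 kHz, appears at 7.5 kHz.
44 kHz mod fs = 19 kHz.
19 kHz > fs/2 = 12.5 kHz, folds to fs − 19 kHz = 6 kHz.
32.5 kHz and 82.5 kHz both map to 7.5 kHz.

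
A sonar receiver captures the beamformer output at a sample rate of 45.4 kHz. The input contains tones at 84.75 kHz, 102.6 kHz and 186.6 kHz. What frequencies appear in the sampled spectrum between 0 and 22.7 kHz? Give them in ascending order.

fs/2 = 22.7 kHz.
84.75 kHz mod fs = 39.35 kHz.
39.35 kHz > fs/2 = 22.7 kHz, folds to fs − 39.35 kHz = 6.05 kHz.
102.6 kHz mod fs = 11.8 kHz.
11.8 kHz ≤ fs/2 = 22.7 kHz, appears at 11.8 kHz.
186.6 kHz mod fs = 5 kHz.
5 kHz ≤ fs/2 = 22.7 kHz, appears at 5 kHz.
Distinct values: {5 kHz, 6.05 kHz, 11.8 kHz}.

5 kHz, 6.05 kHz, 11.8 kHz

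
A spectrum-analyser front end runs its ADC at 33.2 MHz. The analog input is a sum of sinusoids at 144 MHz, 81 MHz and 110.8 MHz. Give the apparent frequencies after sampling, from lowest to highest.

fs/2 = 16.6 MHz.
144 MHz mod fs = 11.2 MHz.
11.2 MHz ≤ fs/2 = 16.6 MHz, appears at 11.2 MHz.
81 MHz mod fs = 14.6 MHz.
14.6 MHz ≤ fs/2 = 16.6 MHz, appears at 14.6 MHz.
110.8 MHz mod fs = 11.2 MHz.
11.2 MHz ≤ fs/2 = 16.6 MHz, appears at 11.2 MHz.
Distinct values: {11.2 MHz, 14.6 MHz}.

11.2 MHz, 14.6 MHz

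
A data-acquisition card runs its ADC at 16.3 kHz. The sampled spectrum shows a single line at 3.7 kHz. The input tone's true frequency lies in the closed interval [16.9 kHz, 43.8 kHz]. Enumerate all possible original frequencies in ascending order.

20 kHz, 28.9 kHz, 36.3 kHz

Frequencies that alias to 3.7 kHz are k·fs ± 3.7 kHz for integer k ≥ 0.
k=0: 3.7 kHz.
k=1: 12.6 kHz, 20 kHz.
k=2: 28.9 kHz, 36.3 kHz.
k=3: 45.2 kHz, 52.6 kHz.
Within [16.9 kHz, 43.8 kHz]: 20 kHz, 28.9 kHz, 36.3 kHz.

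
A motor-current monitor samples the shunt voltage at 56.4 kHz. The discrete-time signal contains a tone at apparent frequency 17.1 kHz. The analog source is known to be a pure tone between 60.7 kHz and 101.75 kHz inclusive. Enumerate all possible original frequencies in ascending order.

73.5 kHz, 95.7 kHz

Frequencies that alias to 17.1 kHz are k·fs ± 17.1 kHz for integer k ≥ 0.
k=0: 17.1 kHz.
k=1: 39.3 kHz, 73.5 kHz.
k=2: 95.7 kHz, 129.9 kHz.
k=3: 152.1 kHz, 186.3 kHz.
Within [60.7 kHz, 101.75 kHz]: 73.5 kHz, 95.7 kHz.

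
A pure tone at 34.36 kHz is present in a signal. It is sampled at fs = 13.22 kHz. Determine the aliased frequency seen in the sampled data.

5.3 kHz

34.36 kHz mod fs = 7.92 kHz.
7.92 kHz > fs/2 = 6.61 kHz, folds to fs − 7.92 kHz = 5.3 kHz.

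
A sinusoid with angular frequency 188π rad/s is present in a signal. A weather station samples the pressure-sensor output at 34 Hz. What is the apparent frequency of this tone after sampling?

8 Hz

ω = 188π rad/s → f = ω/(2π) = 94 Hz.
94 Hz mod fs = 26 Hz.
26 Hz > fs/2 = 17 Hz, folds to fs − 26 Hz = 8 Hz.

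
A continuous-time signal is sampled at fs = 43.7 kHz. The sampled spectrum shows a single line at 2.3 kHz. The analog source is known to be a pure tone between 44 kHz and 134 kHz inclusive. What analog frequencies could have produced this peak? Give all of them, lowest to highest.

Frequencies that alias to 2.3 kHz are k·fs ± 2.3 kHz for integer k ≥ 0.
k=0: 2.3 kHz.
k=1: 41.4 kHz, 46 kHz.
k=2: 85.1 kHz, 89.7 kHz.
k=3: 128.8 kHz, 133.4 kHz.
k=4: 172.5 kHz, 177.1 kHz.
Within [44 kHz, 134 kHz]: 46 kHz, 85.1 kHz, 89.7 kHz, 128.8 kHz, 133.4 kHz.

46 kHz, 85.1 kHz, 89.7 kHz, 128.8 kHz, 133.4 kHz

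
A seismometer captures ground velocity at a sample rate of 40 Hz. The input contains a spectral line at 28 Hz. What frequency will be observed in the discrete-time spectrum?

28 Hz > fs/2 = 20 Hz, folds to fs − 28 Hz = 12 Hz.

12 Hz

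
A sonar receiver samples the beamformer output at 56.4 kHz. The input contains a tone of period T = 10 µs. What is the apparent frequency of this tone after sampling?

T = 10 µs → f = 1/T = 100 kHz.
100 kHz mod fs = 43.6 kHz.
43.6 kHz > fs/2 = 28.2 kHz, folds to fs − 43.6 kHz = 12.8 kHz.

12.8 kHz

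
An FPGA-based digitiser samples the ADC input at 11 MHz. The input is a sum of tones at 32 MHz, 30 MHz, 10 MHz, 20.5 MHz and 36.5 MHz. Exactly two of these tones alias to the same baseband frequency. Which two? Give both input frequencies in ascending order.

10 MHz, 32 MHz

fs/2 = 5.5 MHz.
32 MHz mod fs = 10 MHz.
10 MHz > fs/2 = 5.5 MHz, folds to fs − 10 MHz = 1 MHz.
30 MHz mod fs = 8 MHz.
8 MHz > fs/2 = 5.5 MHz, folds to fs − 8 MHz = 3 MHz.
10 MHz > fs/2 = 5.5 MHz, folds to fs − 10 MHz = 1 MHz.
20.5 MHz mod fs = 9.5 MHz.
9.5 MHz > fs/2 = 5.5 MHz, folds to fs − 9.5 MHz = 1.5 MHz.
36.5 MHz mod fs = 3.5 MHz.
3.5 MHz ≤ fs/2 = 5.5 MHz, appears at 3.5 MHz.
10 MHz and 32 MHz both map to 1 MHz.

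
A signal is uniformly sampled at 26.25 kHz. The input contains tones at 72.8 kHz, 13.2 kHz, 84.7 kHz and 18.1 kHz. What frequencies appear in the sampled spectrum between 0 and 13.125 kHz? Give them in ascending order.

fs/2 = 13.125 kHz.
72.8 kHz mod fs = 20.3 kHz.
20.3 kHz > fs/2 = 13.125 kHz, folds to fs − 20.3 kHz = 5.95 kHz.
13.2 kHz > fs/2 = 13.125 kHz, folds to fs − 13.2 kHz = 13.05 kHz.
84.7 kHz mod fs = 5.95 kHz.
5.95 kHz ≤ fs/2 = 13.125 kHz, appears at 5.95 kHz.
18.1 kHz > fs/2 = 13.125 kHz, folds to fs − 18.1 kHz = 8.15 kHz.
Distinct values: {5.95 kHz, 8.15 kHz, 13.05 kHz}.

5.95 kHz, 8.15 kHz, 13.05 kHz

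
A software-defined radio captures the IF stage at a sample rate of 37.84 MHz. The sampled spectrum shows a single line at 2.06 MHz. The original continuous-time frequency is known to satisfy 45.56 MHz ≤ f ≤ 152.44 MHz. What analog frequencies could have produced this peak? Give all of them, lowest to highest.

Frequencies that alias to 2.06 MHz are k·fs ± 2.06 MHz for integer k ≥ 0.
k=0: 2.06 MHz.
k=1: 35.78 MHz, 39.9 MHz.
k=2: 73.62 MHz, 77.74 MHz.
k=3: 111.46 MHz, 115.58 MHz.
k=4: 149.3 MHz, 153.42 MHz.
k=5: 187.14 MHz, 191.26 MHz.
Within [45.56 MHz, 152.44 MHz]: 73.62 MHz, 77.74 MHz, 111.46 MHz, 115.58 MHz, 149.3 MHz.

73.62 MHz, 77.74 MHz, 111.46 MHz, 115.58 MHz, 149.3 MHz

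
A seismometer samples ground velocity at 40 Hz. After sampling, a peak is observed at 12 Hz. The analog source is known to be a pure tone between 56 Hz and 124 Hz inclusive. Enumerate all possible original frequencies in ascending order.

68 Hz, 92 Hz, 108 Hz

Frequencies that alias to 12 Hz are k·fs ± 12 Hz for integer k ≥ 0.
k=0: 12 Hz.
k=1: 28 Hz, 52 Hz.
k=2: 68 Hz, 92 Hz.
k=3: 108 Hz, 132 Hz.
k=4: 148 Hz, 172 Hz.
Within [56 Hz, 124 Hz]: 68 Hz, 92 Hz, 108 Hz.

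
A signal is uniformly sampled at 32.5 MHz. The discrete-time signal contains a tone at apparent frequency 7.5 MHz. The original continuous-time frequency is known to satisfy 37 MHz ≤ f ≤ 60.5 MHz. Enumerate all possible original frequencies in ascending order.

Frequencies that alias to 7.5 MHz are k·fs ± 7.5 MHz for integer k ≥ 0.
k=0: 7.5 MHz.
k=1: 25 MHz, 40 MHz.
k=2: 57.5 MHz, 72.5 MHz.
k=3: 90 MHz, 105 MHz.
Within [37 MHz, 60.5 MHz]: 40 MHz, 57.5 MHz.

40 MHz, 57.5 MHz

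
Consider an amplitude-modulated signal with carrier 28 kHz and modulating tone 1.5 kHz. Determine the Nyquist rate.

AM sidebands sit at fc ± fm = 26.5 kHz and 29.5 kHz.
Highest-frequency component: 29.5 kHz.
Nyquist rate = 2 × 29.5 kHz = 59 kHz.

59 kHz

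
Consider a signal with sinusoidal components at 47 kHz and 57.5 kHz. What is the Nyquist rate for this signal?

115 kHz

Highest-frequency component: 57.5 kHz.
Nyquist rate = 2 × 57.5 kHz = 115 kHz.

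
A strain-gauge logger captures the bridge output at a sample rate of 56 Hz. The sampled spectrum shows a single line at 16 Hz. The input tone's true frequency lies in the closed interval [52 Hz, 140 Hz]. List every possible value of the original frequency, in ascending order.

Frequencies that alias to 16 Hz are k·fs ± 16 Hz for integer k ≥ 0.
k=0: 16 Hz.
k=1: 40 Hz, 72 Hz.
k=2: 96 Hz, 128 Hz.
k=3: 152 Hz, 184 Hz.
Within [52 Hz, 140 Hz]: 72 Hz, 96 Hz, 128 Hz.

72 Hz, 96 Hz, 128 Hz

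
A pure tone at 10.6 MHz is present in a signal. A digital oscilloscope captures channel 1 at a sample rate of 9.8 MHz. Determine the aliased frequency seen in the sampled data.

10.6 MHz mod fs = 0.8 MHz.
0.8 MHz ≤ fs/2 = 4.9 MHz, appears at 0.8 MHz.

0.8 MHz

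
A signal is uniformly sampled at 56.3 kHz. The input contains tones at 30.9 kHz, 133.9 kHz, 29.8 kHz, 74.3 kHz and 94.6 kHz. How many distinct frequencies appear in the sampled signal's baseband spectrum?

4

fs/2 = 28.15 kHz.
30.9 kHz > fs/2 = 28.15 kHz, folds to fs − 30.9 kHz = 25.4 kHz.
133.9 kHz mod fs = 21.3 kHz.
21.3 kHz ≤ fs/2 = 28.15 kHz, appears at 21.3 kHz.
29.8 kHz > fs/2 = 28.15 kHz, folds to fs − 29.8 kHz = 26.5 kHz.
74.3 kHz mod fs = 18 kHz.
18 kHz ≤ fs/2 = 28.15 kHz, appears at 18 kHz.
94.6 kHz mod fs = 38.3 kHz.
38.3 kHz > fs/2 = 28.15 kHz, folds to fs − 38.3 kHz = 18 kHz.
Distinct values: {18 kHz, 21.3 kHz, 25.4 kHz, 26.5 kHz} → 4.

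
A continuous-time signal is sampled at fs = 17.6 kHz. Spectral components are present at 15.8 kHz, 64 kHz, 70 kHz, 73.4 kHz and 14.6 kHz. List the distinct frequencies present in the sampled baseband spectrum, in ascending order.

fs/2 = 8.8 kHz.
15.8 kHz > fs/2 = 8.8 kHz, folds to fs − 15.8 kHz = 1.8 kHz.
64 kHz mod fs = 11.2 kHz.
11.2 kHz > fs/2 = 8.8 kHz, folds to fs − 11.2 kHz = 6.4 kHz.
70 kHz mod fs = 17.2 kHz.
17.2 kHz > fs/2 = 8.8 kHz, folds to fs − 17.2 kHz = 0.4 kHz.
73.4 kHz mod fs = 3 kHz.
3 kHz ≤ fs/2 = 8.8 kHz, appears at 3 kHz.
14.6 kHz > fs/2 = 8.8 kHz, folds to fs − 14.6 kHz = 3 kHz.
Distinct values: {0.4 kHz, 1.8 kHz, 3 kHz, 6.4 kHz}.

0.4 kHz, 1.8 kHz, 3 kHz, 6.4 kHz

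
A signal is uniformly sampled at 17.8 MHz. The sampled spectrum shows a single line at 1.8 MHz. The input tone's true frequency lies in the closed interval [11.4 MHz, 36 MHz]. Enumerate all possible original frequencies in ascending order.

16 MHz, 19.6 MHz, 33.8 MHz

Frequencies that alias to 1.8 MHz are k·fs ± 1.8 MHz for integer k ≥ 0.
k=0: 1.8 MHz.
k=1: 16 MHz, 19.6 MHz.
k=2: 33.8 MHz, 37.4 MHz.
k=3: 51.6 MHz, 55.2 MHz.
Within [11.4 MHz, 36 MHz]: 16 MHz, 19.6 MHz, 33.8 MHz.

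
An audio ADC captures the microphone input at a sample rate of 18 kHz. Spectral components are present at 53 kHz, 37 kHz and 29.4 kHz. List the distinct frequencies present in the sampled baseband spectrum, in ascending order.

1 kHz, 6.6 kHz

fs/2 = 9 kHz.
53 kHz mod fs = 17 kHz.
17 kHz > fs/2 = 9 kHz, folds to fs − 17 kHz = 1 kHz.
37 kHz mod fs = 1 kHz.
1 kHz ≤ fs/2 = 9 kHz, appears at 1 kHz.
29.4 kHz mod fs = 11.4 kHz.
11.4 kHz > fs/2 = 9 kHz, folds to fs − 11.4 kHz = 6.6 kHz.
Distinct values: {1 kHz, 6.6 kHz}.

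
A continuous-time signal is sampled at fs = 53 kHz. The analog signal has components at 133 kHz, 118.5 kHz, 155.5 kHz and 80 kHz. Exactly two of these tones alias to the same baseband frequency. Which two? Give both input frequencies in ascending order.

fs/2 = 26.5 kHz.
133 kHz mod fs = 27 kHz.
27 kHz > fs/2 = 26.5 kHz, folds to fs − 27 kHz = 26 kHz.
118.5 kHz mod fs = 12.5 kHz.
12.5 kHz ≤ fs/2 = 26.5 kHz, appears at 12.5 kHz.
155.5 kHz mod fs = 49.5 kHz.
49.5 kHz > fs/2 = 26.5 kHz, folds to fs − 49.5 kHz = 3.5 kHz.
80 kHz mod fs = 27 kHz.
27 kHz > fs/2 = 26.5 kHz, folds to fs − 27 kHz = 26 kHz.
80 kHz and 133 kHz both map to 26 kHz.

80 kHz, 133 kHz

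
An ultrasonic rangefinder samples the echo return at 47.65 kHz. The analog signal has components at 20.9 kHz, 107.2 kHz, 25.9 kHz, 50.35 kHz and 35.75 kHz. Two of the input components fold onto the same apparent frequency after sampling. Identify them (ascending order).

fs/2 = 23.825 kHz.
20.9 kHz ≤ fs/2 = 23.825 kHz, passes unchanged.
107.2 kHz mod fs = 11.9 kHz.
11.9 kHz ≤ fs/2 = 23.825 kHz, appears at 11.9 kHz.
25.9 kHz > fs/2 = 23.825 kHz, folds to fs − 25.9 kHz = 21.75 kHz.
50.35 kHz mod fs = 2.7 kHz.
2.7 kHz ≤ fs/2 = 23.825 kHz, appears at 2.7 kHz.
35.75 kHz > fs/2 = 23.825 kHz, folds to fs − 35.75 kHz = 11.9 kHz.
35.75 kHz and 107.2 kHz both map to 11.9 kHz.

35.75 kHz, 107.2 kHz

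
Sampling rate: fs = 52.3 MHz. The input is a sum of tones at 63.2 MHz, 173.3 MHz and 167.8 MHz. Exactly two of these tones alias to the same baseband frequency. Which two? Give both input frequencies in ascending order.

fs/2 = 26.15 MHz.
63.2 MHz mod fs = 10.9 MHz.
10.9 MHz ≤ fs/2 = 26.15 MHz, appears at 10.9 MHz.
173.3 MHz mod fs = 16.4 MHz.
16.4 MHz ≤ fs/2 = 26.15 MHz, appears at 16.4 MHz.
167.8 MHz mod fs = 10.9 MHz.
10.9 MHz ≤ fs/2 = 26.15 MHz, appears at 10.9 MHz.
63.2 MHz and 167.8 MHz both map to 10.9 MHz.

63.2 MHz, 167.8 MHz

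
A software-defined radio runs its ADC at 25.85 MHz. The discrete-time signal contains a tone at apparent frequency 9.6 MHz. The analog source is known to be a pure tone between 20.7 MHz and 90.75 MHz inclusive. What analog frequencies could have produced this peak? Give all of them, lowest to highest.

35.45 MHz, 42.1 MHz, 61.3 MHz, 67.95 MHz, 87.15 MHz

Frequencies that alias to 9.6 MHz are k·fs ± 9.6 MHz for integer k ≥ 0.
k=0: 9.6 MHz.
k=1: 16.25 MHz, 35.45 MHz.
k=2: 42.1 MHz, 61.3 MHz.
k=3: 67.95 MHz, 87.15 MHz.
k=4: 93.8 MHz, 113 MHz.
Within [20.7 MHz, 90.75 MHz]: 35.45 MHz, 42.1 MHz, 61.3 MHz, 67.95 MHz, 87.15 MHz.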